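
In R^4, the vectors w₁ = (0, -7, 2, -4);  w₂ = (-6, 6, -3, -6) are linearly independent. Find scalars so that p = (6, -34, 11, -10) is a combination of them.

Solve the system with w₁, w₂ as columns and p as the right-hand side.
The system has the unique solution (c₁, c₂) = (4, -1).

p = 4w₁ - w₂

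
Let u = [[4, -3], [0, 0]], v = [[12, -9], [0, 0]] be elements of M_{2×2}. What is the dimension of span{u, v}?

Pass to coordinate vectors with respect to the basis {E₁₁, E₁₂, E₂₁, E₂₂}.
Apply Gaussian elimination to the matrix whose rows are u, v.
The echelon form has 1 nonzero row, so the rank is 1.

dim = 1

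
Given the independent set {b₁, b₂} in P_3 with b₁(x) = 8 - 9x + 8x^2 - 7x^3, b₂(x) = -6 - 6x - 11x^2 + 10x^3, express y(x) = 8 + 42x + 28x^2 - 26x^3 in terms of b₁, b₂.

y = -2b₁ - 4b₂

Take coordinate vectors relative to {1, x, …, x^3}.
Write y = c₁b₁ + c₂b₂ and equate components.
The system has the unique solution (c₁, c₂) = (-2, -4).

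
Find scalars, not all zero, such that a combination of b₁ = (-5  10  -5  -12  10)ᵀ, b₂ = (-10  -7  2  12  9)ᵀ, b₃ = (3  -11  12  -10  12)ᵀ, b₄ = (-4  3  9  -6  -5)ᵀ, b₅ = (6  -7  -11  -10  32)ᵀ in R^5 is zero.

b₁ + b₃ - 2b₄ - b₅ = 0

Solve the homogeneous system with b₁, b₂, b₃, b₄, b₅ as columns by row-reducing the coefficient matrix.
One solution (up to scaling) is (1, 0, 1, -2, -1).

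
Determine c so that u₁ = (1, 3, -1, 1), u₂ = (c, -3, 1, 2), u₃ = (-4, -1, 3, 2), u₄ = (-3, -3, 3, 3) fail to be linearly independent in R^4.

c = 0

The set is linearly dependent precisely when det[u₁; u₂; u₃; u₄] = 0.
Cofactor expansion gives det = -18*c.
Setting this to zero gives c = 0.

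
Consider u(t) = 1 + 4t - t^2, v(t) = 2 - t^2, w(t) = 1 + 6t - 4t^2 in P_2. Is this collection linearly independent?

Write each element as a coordinate vector in ℝ³ using {1, t, t^2}.
Row-reduce the matrix whose columns are u, v, w.
The reduction yields 3 nonzero rows, so the rank is 3.
Since rank = 3 (the number of vectors), the set is linearly independent.

linearly independent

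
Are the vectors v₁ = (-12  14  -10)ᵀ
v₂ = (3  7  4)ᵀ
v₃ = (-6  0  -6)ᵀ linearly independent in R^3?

linearly dependent

Place the vectors as rows of a 3×3 matrix and reduce to echelon form.
The reduction yields 2 nonzero rows, so the rank is 2.
Since rank 2 < 3, the set is linearly dependent.
Indeed v₁ - 2v₂ - 3v₃ = 0.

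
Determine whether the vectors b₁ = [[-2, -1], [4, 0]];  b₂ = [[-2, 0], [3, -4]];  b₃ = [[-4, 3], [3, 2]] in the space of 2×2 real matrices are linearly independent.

Take coordinates with respect to the standard basis {E₁₁, E₁₂, E₂₁, E₂₂}.
Place the vectors as rows of a 3×4 matrix and reduce to echelon form.
The reduction yields 3 nonzero rows, so the rank is 3.
Since rank = 3 (the number of vectors), the set is linearly independent.

linearly independent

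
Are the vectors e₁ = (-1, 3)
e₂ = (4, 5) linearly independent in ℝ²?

Form the 2×2 matrix with these as columns; its determinant is -17.
A nonzero determinant means the columns are linearly independent.

linearly independent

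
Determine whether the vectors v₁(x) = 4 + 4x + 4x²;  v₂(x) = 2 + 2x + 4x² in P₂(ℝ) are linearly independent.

Write each element as a coordinate vector in ℝ³ using {1, x, x²}.
Row-reduce the matrix whose columns are v₁, v₂.
The reduction yields 2 nonzero rows, so the rank is 2.
Since rank = 2 (the number of vectors), the set is linearly independent.

linearly independent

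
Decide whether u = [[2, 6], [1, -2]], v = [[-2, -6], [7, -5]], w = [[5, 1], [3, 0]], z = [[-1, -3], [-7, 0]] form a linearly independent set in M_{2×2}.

Write each element as a coordinate vector in ℝ⁴ using {E₁₁, E₁₂, E₂₁, E₂₂}.
The matrix [u|v|w|z] has determinant -1498.
A nonzero determinant means the columns are linearly independent.

linearly independent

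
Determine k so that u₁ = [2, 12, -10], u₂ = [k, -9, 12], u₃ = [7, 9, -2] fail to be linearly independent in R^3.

k = 3

The set is linearly dependent precisely when det[u₁; u₂; u₃] = 0.
Expanding, det = 198 - 66*k.
This vanishes exactly when k = 3.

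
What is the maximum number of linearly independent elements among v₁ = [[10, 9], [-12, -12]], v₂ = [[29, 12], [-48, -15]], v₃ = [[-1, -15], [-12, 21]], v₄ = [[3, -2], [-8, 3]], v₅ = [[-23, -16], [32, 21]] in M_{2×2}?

2

Represent each element by its coordinate vector in ℝ⁴.
Put the 4×5 matrix [v₁|v₂|v₃|v₄|v₅] into echelon form.
There are 2 pivot columns, so rank = 2.
(With 5 elements in a 4-dimensional space the rank is at most 4.)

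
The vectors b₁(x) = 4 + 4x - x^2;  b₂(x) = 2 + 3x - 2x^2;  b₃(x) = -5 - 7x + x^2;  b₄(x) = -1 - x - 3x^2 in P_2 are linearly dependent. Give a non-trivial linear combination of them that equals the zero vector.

2b₂ + b₃ - b₄ = 0

Pass to coordinate vectors relative to the basis {1, x, x^2}.
Write the vectors as columns of a matrix and find a nonzero vector in its null space.
One solution (up to scaling) is (0, 2, 1, -1).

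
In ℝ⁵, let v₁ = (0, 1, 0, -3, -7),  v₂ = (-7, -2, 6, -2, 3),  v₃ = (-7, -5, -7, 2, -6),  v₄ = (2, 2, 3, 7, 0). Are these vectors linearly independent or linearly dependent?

linearly independent

Place the vectors as rows of a 4×5 matrix and reduce to echelon form.
The reduction yields 4 nonzero rows, so the rank is 4.
Since rank = 4 (the number of vectors), the set is linearly independent.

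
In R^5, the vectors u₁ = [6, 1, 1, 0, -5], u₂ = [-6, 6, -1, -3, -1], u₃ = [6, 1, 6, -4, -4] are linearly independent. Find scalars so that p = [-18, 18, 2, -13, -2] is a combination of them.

p = -u₁ + 3u₂ + u₃

Since u₁, u₂, u₃ are independent, the coefficients expressing p are uniquely determined by a linear system.
The system has the unique solution (α₁, α₂, α₃) = (-1, 3, 1).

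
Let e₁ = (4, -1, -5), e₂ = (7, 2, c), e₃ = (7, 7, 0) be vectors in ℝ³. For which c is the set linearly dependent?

c = -5

Place the vectors as rows of a 3×3 matrix; dependence ⇔ determinant zero.
Expanding, det = -35*c - 175.
Setting this to zero gives c = -5.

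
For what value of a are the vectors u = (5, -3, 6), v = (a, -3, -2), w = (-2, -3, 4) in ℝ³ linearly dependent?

a = -23

Dependence holds iff the 3×3 matrix [u v w] is singular.
Cofactor expansion gives det = -6*a - 138.
Solving -6*a - 138 = 0 yields a = -23.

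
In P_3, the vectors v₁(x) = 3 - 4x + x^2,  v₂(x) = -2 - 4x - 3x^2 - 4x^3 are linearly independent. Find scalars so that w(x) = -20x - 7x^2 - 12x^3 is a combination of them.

Take coordinate vectors relative to {1, x, …, x^3}.
Write w = α₁v₁ + α₂v₂ and equate components.
Row-reducing the augmented matrix gives the unique coefficients (α₁, α₂) = (2, 3).

w = 2v₁ + 3v₂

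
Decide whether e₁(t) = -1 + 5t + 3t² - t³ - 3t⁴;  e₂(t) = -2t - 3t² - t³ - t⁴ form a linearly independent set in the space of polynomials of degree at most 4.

Write each element as a coordinate vector in ℝ⁵ using {1, t, …, t⁴}.
Row-reduce the matrix whose columns are e₁, e₂.
The reduction yields 2 nonzero rows, so the rank is 2.
Since rank = 2 (the number of vectors), the set is linearly independent.

linearly independent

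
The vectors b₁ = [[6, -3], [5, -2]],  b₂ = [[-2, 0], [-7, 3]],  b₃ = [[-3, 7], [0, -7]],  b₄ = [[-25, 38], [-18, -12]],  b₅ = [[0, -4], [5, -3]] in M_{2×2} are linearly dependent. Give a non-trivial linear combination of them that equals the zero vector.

3b₁ + b₂ - 3b₃ + b₄ + 2b₅ = 0

Pass to coordinate vectors relative to the basis {E₁₁, E₁₂, E₂₁, E₂₂}.
Set up α₁b₁ + … + α₅b₅ = 0 and solve the homogeneous system.
One solution (up to scaling) is (3, 1, -3, 1, 2).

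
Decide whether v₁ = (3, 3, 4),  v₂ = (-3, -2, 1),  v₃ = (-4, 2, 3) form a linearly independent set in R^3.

Row-reduce the matrix whose columns are v₁, v₂, v₃.
The reduction yields 3 nonzero rows, so the rank is 3.
Since rank = 3 (the number of vectors), the set is linearly independent.

linearly independent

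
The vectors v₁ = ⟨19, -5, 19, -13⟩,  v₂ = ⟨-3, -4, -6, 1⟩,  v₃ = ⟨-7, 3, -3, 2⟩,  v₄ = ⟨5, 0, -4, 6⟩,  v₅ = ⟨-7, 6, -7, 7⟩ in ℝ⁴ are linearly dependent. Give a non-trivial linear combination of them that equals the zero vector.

Set up α₁v₁ + … + α₅v₅ = 0 and solve the homogeneous system.
A generator of the null space is (1, 1, 3, 1, 0).

v₁ + v₂ + 3v₃ + v₄ = 0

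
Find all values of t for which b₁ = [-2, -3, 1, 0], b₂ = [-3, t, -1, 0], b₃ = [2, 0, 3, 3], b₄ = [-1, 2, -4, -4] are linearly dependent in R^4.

t = -3

Dependence holds iff the 4×4 matrix [b₁ b₂ b₃ b₄] is singular.
The determinant works out to 5*t + 15.
Solving 5*t + 15 = 0 yields t = -3.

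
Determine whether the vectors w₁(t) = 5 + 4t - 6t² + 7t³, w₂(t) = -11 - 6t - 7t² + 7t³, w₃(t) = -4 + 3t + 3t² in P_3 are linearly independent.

linearly independent

Write each element as a coordinate vector in ℝ⁴ using {1, t, …, t³}.
Place the vectors as rows of a 3×4 matrix and reduce to echelon form.
The reduction yields 3 nonzero rows, so the rank is 3.
Since rank = 3 (the number of vectors), the set is linearly independent.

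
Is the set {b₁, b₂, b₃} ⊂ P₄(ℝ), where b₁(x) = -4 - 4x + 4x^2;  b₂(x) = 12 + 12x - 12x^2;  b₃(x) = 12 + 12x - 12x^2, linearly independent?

Take coordinates with respect to the standard basis {1, x, …, x^4}.
One vector is a scalar multiple of another, so the set is dependent.

linearly dependent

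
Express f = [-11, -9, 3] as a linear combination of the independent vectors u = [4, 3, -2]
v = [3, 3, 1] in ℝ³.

f = -2u - v

Solve the system with u, v as columns and f as the right-hand side.
Back-substitution yields (α₁, α₂) = (-2, -1).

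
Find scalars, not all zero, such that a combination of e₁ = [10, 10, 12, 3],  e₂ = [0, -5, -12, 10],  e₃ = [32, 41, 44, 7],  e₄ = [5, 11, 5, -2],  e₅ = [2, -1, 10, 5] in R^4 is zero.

2e₁ - e₃ + 2e₄ + e₅ = 0

Row-reduce the matrix with e₁, e₂, e₃, e₄, e₅ as columns; the null space gives the coefficients.
The free variable yields coefficients (2, 0, -1, 2, 1) (any nonzero multiple also works).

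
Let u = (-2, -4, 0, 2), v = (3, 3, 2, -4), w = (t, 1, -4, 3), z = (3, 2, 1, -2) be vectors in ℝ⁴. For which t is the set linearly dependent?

Place the vectors as rows of a 4×4 matrix; dependence ⇔ determinant zero.
The determinant works out to -2*t - 20.
Setting this to zero gives t = -10.

t = -10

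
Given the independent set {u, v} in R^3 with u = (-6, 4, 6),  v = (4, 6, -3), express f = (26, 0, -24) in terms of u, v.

Set up the augmented matrix [u | v | f] and row-reduce.
Back-substitution yields (α₁, α₂) = (-3, 2).

f = -3u + 2v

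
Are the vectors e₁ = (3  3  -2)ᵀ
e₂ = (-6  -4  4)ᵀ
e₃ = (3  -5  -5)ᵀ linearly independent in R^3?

linearly independent

The matrix [e₁|e₂|e₃] has determinant -18.
A nonzero determinant means the columns are linearly independent.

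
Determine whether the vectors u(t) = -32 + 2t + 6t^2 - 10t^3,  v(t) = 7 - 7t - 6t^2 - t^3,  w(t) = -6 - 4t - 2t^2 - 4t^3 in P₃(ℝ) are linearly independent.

Write each element as a coordinate vector in ℝ⁴ using {1, t, …, t^3}.
Place the vectors as rows of a 3×4 matrix and reduce to echelon form.
The reduction yields 2 nonzero rows, so the rank is 2.
Since rank 2 < 3, the set is linearly dependent.
Indeed u + 2v - 3w = 0.

linearly dependent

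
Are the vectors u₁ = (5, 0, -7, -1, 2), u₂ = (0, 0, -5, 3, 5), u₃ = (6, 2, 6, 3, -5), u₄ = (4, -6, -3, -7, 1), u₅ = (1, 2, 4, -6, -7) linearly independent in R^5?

linearly independent

Place the vectors as rows of a 5×5 matrix and reduce to echelon form.
The reduction yields 5 nonzero rows, so the rank is 5.
Since rank = 5 (the number of vectors), the set is linearly independent.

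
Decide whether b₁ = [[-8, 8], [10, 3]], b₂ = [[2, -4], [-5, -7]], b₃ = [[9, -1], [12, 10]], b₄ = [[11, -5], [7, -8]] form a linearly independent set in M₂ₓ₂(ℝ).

Take coordinates with respect to the standard basis {E₁₁, E₁₂, E₂₁, E₂₂}.
Place the vectors as rows of a 4×4 matrix and reduce to echelon form.
The reduction yields 4 nonzero rows, so the rank is 4.
Since rank = 4 (the number of vectors), the set is linearly independent.

linearly independent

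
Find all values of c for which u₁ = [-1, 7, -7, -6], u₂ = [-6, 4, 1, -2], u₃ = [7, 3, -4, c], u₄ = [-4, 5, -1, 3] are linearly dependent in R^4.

c = 34

Place the vectors as rows of a 4×4 matrix; dependence ⇔ determinant zero.
The determinant works out to 1258 - 37*c.
This vanishes exactly when c = 34.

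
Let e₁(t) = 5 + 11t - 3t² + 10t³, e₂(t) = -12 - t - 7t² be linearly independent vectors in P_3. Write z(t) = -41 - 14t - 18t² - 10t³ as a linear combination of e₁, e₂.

Take coordinate vectors relative to {1, t, …, t³}.
Set up the augmented matrix [e₁ | e₂ | z] and row-reduce.
Row-reducing the augmented matrix gives the unique coefficients (c₁, c₂) = (-1, 3).

z = -e₁ + 3e₂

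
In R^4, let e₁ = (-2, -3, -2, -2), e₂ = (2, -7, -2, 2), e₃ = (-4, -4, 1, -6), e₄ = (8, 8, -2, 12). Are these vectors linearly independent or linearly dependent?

linearly dependent

One vector is a scalar multiple of another, so the set is dependent.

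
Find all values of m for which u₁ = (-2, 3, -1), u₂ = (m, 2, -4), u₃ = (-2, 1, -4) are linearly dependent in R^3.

Dependence holds iff the 3×3 matrix [u₁ u₂ u₃] is singular.
The determinant works out to 11*m + 28.
This vanishes exactly when m = -28/11.

m = -28/11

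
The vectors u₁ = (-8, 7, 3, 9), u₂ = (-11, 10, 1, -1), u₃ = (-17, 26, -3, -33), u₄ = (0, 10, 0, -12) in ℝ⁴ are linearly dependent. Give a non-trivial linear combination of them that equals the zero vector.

Solve the homogeneous system with u₁, u₂, u₃, u₄ as columns by row-reducing the coefficient matrix.
One solution (up to scaling) is (2, -3, 1, -1).

2u₁ - 3u₂ + u₃ - u₄ = 0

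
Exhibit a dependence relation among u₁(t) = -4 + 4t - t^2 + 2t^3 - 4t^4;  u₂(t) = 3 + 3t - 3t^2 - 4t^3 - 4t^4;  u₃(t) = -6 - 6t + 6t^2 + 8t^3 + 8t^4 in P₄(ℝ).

Pass to coordinate vectors relative to the basis {1, t, …, t^4}.
Row-reduce the matrix with u₁, u₂, u₃ as columns; the null space gives the coefficients.
A generator of the null space is (0, 2, 1).

2u₂ + u₃ = 0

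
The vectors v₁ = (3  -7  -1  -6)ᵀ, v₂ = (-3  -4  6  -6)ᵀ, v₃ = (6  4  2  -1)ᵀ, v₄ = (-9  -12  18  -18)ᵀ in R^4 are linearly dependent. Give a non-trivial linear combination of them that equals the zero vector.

3v₂ - v₄ = 0

Solve the homogeneous system with v₁, v₂, v₃, v₄ as columns by row-reducing the coefficient matrix.
One solution (up to scaling) is (0, 3, 0, -1).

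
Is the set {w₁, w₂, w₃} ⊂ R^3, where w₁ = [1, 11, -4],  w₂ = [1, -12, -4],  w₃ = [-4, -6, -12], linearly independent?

Row-reduce the matrix whose columns are w₁, w₂, w₃.
The reduction yields 3 nonzero rows, so the rank is 3.
Since rank = 3 (the number of vectors), the set is linearly independent.

linearly independent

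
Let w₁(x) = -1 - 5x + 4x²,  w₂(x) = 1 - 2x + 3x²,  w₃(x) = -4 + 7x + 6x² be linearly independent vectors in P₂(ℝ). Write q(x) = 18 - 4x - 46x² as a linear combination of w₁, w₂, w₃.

q = -4w₁ - 2w₂ - 4w₃

Identify each element with its coordinate vector in ℝ³ via {1, x, x²}.
Write q = a₁w₁ + … + a₃w₃ and equate components.
The system has the unique solution (a₁, a₂, a₃) = (-4, -2, -4).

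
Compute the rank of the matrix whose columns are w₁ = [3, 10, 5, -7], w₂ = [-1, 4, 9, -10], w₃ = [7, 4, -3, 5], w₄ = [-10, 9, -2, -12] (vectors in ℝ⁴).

rank 4

Row-reduce the 4×4 matrix with these as rows.
Reduction leaves 4 leading entries, giving rank 4.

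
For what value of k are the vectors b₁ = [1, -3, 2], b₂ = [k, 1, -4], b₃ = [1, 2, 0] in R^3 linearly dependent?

Place the vectors as rows of a 3×3 matrix; dependence ⇔ determinant zero.
The determinant works out to 4*k + 18.
This vanishes exactly when k = -9/2.

k = -9/2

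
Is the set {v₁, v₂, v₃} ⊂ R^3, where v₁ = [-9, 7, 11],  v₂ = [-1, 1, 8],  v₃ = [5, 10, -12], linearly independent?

linearly independent

Row-reduce the matrix whose columns are v₁, v₂, v₃.
The reduction yields 3 nonzero rows, so the rank is 3.
Since rank = 3 (the number of vectors), the set is linearly independent.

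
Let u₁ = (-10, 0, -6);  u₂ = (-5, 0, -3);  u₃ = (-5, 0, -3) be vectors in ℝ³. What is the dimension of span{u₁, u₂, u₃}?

Row-reduce the 3×3 matrix with these as rows.
Exactly 1 pivot survives; hence the rank is 1.

1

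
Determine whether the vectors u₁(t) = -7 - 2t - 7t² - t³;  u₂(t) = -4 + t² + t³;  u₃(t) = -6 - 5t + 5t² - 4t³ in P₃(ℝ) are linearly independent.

linearly independent

Take coordinates with respect to the standard basis {1, t, …, t³}.
Row-reduce the matrix whose columns are u₁, u₂, u₃.
The reduction yields 3 nonzero rows, so the rank is 3.
Since rank = 3 (the number of vectors), the set is linearly independent.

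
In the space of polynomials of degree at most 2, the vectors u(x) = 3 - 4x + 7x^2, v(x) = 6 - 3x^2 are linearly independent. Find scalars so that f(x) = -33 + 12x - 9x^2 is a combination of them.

f = -3u - 4v

Identify each element with its coordinate vector in ℝ³ via {1, x, x^2}.
Set up the augmented matrix [u | v | f] and row-reduce.
Row-reducing the augmented matrix gives the unique coefficients (c₁, c₂) = (-3, -4).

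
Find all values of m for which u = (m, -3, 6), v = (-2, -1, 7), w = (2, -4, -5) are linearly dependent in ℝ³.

The vectors are dependent exactly when the determinant of the matrix with rows u, v, w vanishes.
Cofactor expansion gives det = 33*m + 48.
Setting this to zero gives m = -16/11.

m = -16/11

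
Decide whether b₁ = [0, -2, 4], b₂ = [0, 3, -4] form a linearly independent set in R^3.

Row-reduce the matrix whose columns are b₁, b₂.
The reduction yields 2 nonzero rows, so the rank is 2.
Since rank = 2 (the number of vectors), the set is linearly independent.

linearly independent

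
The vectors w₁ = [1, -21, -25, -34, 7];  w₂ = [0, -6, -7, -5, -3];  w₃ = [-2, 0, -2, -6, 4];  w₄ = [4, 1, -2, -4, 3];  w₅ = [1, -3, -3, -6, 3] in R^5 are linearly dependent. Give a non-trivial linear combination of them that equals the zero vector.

Solve the homogeneous system with w₁, w₂, w₃, w₄, w₅ as columns by row-reducing the coefficient matrix.
The free variable yields coefficients (1, -2, -1, 0, -3) (any nonzero multiple also works).

w₁ - 2w₂ - w₃ - 3w₅ = 0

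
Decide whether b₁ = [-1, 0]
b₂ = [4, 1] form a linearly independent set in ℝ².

linearly independent

The matrix [b₁|b₂] has determinant -1.
A nonzero determinant means the columns are linearly independent.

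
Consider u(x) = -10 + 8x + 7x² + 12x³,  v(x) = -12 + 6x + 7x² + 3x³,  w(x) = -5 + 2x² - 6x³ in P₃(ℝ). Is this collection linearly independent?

Write each element as a coordinate vector in ℝ⁴ using {1, x, …, x³}.
Place the vectors as rows of a 3×4 matrix and reduce to echelon form.
The reduction yields 3 nonzero rows, so the rank is 3.
Since rank = 3 (the number of vectors), the set is linearly independent.

linearly independent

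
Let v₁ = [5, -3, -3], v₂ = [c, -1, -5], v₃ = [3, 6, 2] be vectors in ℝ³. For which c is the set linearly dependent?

Place the vectors as rows of a 3×3 matrix; dependence ⇔ determinant zero.
The determinant works out to 176 - 12*c.
This vanishes exactly when c = 44/3.

c = 44/3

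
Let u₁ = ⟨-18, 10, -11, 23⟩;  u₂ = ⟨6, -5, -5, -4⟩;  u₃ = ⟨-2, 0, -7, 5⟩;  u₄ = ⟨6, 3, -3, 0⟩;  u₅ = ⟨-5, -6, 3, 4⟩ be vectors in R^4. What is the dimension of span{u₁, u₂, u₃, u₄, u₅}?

Row-reduce the 5×4 matrix with these as rows.
The echelon form has 4 nonzero rows, so the rank is 4.
(With 5 elements in a 4-dimensional space the rank is at most 4.)

4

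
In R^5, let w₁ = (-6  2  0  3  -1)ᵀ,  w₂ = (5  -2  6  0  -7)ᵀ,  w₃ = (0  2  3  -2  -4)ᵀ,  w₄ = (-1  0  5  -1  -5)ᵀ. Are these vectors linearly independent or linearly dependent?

linearly independent

Place the vectors as rows of a 4×5 matrix and reduce to echelon form.
The reduction yields 4 nonzero rows, so the rank is 4.
Since rank = 4 (the number of vectors), the set is linearly independent.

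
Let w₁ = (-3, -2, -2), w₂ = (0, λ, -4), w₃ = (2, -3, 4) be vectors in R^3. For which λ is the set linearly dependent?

λ = 13/2

The set is linearly dependent precisely when det[w₁; w₂; w₃] = 0.
The determinant works out to 52 - 8*λ.
Setting this to zero gives λ = 13/2.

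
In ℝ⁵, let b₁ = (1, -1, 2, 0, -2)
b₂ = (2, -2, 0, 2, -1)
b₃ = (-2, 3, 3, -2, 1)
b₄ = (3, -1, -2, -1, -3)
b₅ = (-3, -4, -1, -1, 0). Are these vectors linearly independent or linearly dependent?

linearly independent

Place the vectors as rows of a 5×5 matrix and reduce to echelon form.
The reduction yields 5 nonzero rows, so the rank is 5.
Since rank = 5 (the number of vectors), the set is linearly independent.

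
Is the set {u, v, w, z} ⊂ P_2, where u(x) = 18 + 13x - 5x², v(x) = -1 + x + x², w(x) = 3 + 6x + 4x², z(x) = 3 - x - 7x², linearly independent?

linearly dependent

Take coordinates with respect to the standard basis {1, x, x²}.
There are 4 vectors in a 3-dimensional space, so they cannot be linearly independent.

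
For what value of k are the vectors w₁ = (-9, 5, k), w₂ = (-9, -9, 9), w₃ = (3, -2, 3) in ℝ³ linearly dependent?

k = -39/5

Place the vectors as rows of a 3×3 matrix; dependence ⇔ determinant zero.
Cofactor expansion gives det = 45*k + 351.
This vanishes exactly when k = -39/5.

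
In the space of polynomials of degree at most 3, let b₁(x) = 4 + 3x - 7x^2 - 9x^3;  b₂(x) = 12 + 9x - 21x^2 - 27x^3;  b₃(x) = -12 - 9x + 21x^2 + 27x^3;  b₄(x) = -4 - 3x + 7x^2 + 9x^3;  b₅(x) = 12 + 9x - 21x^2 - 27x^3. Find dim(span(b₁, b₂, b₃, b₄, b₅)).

1

Use coordinates relative to {1, x, …, x^3}.
Row-reduce the 5×4 matrix with these as rows.
There is 1 pivot column, so rank = 1.
(With 5 elements in a 4-dimensional space the rank is at most 4.)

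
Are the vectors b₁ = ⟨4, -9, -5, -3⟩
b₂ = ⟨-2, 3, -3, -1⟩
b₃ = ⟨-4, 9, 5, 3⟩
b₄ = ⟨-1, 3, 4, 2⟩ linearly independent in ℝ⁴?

Place the vectors as rows of a 4×4 matrix and reduce to echelon form.
The reduction yields 2 nonzero rows, so the rank is 2.
Since rank 2 < 4, the set is linearly dependent.

linearly dependent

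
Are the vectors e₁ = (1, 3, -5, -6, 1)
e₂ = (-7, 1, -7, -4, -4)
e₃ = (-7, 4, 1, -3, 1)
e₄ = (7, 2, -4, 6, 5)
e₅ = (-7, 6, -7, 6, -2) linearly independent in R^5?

linearly independent

Row-reduce the matrix whose columns are e₁, e₂, e₃, e₄, e₅.
The reduction yields 5 nonzero rows, so the rank is 5.
Since rank = 5 (the number of vectors), the set is linearly independent.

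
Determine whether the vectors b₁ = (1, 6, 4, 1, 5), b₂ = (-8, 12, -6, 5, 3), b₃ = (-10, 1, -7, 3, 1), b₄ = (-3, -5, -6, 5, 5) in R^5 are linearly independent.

linearly independent

Place the vectors as rows of a 4×5 matrix and reduce to echelon form.
The reduction yields 4 nonzero rows, so the rank is 4.
Since rank = 4 (the number of vectors), the set is linearly independent.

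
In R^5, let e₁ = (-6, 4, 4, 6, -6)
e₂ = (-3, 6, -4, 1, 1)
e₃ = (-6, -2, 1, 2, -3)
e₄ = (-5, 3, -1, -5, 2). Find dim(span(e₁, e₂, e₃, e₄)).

Form the matrix with e₁, e₂, e₃, e₄ as columns and reduce.
Reduction leaves 4 leading entries, giving rank 4.

dim = 4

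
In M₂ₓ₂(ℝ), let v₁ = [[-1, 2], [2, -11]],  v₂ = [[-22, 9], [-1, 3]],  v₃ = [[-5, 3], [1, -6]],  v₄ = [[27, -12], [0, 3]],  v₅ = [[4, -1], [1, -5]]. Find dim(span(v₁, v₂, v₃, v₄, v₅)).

dim = 2

Represent each element by its coordinate vector in ℝ⁴.
Row-reduce the 5×4 matrix with these as rows.
Exactly 2 pivots survive; hence the rank is 2.
(With 5 elements in a 4-dimensional space the rank is at most 4.)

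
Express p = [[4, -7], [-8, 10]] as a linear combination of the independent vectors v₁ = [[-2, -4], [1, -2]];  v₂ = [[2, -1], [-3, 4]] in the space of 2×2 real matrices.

Identify each element with its coordinate vector in ℝ⁴ via {E₁₁, E₁₂, E₂₁, E₂₂}.
Set up the augmented matrix [v₁ | v₂ | p] and row-reduce.
Row-reducing the augmented matrix gives the unique coefficients (c₁, c₂) = (1, 3).

p = v₁ + 3v₂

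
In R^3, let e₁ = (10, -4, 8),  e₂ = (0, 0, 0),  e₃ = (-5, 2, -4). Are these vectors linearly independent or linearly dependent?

One of the vectors is the zero vector, so the set is linearly dependent.

linearly dependent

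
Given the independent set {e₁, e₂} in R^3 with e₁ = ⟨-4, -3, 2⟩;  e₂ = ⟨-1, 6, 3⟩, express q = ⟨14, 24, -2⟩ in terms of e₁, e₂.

q = -4e₁ + 2e₂

Solve the system with e₁, e₂ as columns and q as the right-hand side.
The system has the unique solution (a₁, a₂) = (-4, 2).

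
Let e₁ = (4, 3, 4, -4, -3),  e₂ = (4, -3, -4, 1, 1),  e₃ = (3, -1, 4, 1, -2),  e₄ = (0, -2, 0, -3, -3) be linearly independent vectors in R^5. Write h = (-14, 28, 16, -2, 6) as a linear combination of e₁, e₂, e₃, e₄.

Since e₁, e₂, e₃, e₄ are independent, the coefficients expressing h are uniquely determined by a linear system.
Back-substitution yields (c₁, …, c₄) = (2, -4, -2, -4).

h = 2e₁ - 4e₂ - 2e₃ - 4e₄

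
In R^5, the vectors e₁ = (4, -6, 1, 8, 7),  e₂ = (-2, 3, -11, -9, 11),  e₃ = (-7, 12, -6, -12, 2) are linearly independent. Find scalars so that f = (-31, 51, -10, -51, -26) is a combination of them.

f = -3e₁ - e₂ + 3e₃

Since e₁, e₂, e₃ are independent, the coefficients expressing f are uniquely determined by a linear system.
Row-reducing the augmented matrix gives the unique coefficients (a₁, a₂, a₃) = (-3, -1, 3).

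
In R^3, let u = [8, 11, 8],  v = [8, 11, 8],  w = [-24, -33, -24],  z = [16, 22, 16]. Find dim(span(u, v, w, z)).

dim = 1

Row-reduce the 4×3 matrix with these as rows.
The echelon form has 1 nonzero row, so the rank is 1.
(With 4 elements in a 3-dimensional space the rank is at most 3.)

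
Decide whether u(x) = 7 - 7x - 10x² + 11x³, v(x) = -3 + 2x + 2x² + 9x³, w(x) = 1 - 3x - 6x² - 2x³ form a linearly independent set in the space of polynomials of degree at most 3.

linearly independent

Write each element as a coordinate vector in ℝ⁴ using {1, x, …, x³}.
Place the vectors as rows of a 3×4 matrix and reduce to echelon form.
The reduction yields 3 nonzero rows, so the rank is 3.
Since rank = 3 (the number of vectors), the set is linearly independent.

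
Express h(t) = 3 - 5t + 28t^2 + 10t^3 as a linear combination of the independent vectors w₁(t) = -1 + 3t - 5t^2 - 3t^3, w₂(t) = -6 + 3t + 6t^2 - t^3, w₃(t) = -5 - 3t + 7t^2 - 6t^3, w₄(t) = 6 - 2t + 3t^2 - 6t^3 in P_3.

h = -4w₁ + 2w₂ - w₃ + w₄

Work in coordinates with respect to the standard basis {1, t, …, t^3}.
Write h = c₁w₁ + … + c₄w₄ and equate components.
The system has the unique solution (c₁, …, c₄) = (-4, 2, -1, 1).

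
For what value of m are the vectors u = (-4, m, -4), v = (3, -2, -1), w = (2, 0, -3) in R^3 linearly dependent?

The vectors are dependent exactly when the determinant of the matrix with rows u, v, w vanishes.
Cofactor expansion gives det = 7*m - 40.
This vanishes exactly when m = 40/7.

m = 40/7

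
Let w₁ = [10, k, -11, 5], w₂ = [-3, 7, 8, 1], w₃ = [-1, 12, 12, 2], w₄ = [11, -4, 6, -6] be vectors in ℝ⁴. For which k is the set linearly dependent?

k = 27/11

The set is linearly dependent precisely when det[w₁; w₂; w₃; w₄] = 0.
Cofactor expansion gives det = 594 - 242*k.
Solving 594 - 242*k = 0 yields k = 27/11.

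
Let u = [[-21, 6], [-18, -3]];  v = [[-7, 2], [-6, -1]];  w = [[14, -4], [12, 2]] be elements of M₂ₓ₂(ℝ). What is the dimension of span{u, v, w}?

Represent each element by its coordinate vector in ℝ⁴.
Form the matrix with u, v, w as columns and reduce.
Exactly 1 pivot survives; hence the rank is 1.

dim = 1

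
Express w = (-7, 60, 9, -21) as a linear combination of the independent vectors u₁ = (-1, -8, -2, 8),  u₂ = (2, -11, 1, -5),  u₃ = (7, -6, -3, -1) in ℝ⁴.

Set up the augmented matrix [u₁ | u₂ | u₃ | w] and row-reduce.
Row-reducing the augmented matrix gives the unique coefficients (a₁, a₂, a₃) = (-4, -2, -1).

w = -4u₁ - 2u₂ - u₃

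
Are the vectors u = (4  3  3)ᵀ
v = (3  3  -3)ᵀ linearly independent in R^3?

Row-reduce the matrix whose columns are u, v.
The reduction yields 2 nonzero rows, so the rank is 2.
Since rank = 2 (the number of vectors), the set is linearly independent.

linearly independent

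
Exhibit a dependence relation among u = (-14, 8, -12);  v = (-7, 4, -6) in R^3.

u - 2v = 0

Solve the homogeneous system with u, v as columns by row-reducing the coefficient matrix.
One solution (up to scaling) is (1, -2).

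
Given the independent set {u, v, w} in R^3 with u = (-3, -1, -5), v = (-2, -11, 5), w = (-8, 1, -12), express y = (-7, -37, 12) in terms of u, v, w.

Write y = a₁u + … + a₃w and equate components.
The system has the unique solution (a₁, a₂, a₃) = (3, 3, -1).

y = 3u + 3v - w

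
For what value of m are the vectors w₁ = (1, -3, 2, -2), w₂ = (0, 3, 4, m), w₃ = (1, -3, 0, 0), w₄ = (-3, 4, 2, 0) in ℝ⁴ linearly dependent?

m = -26/5

The vectors are dependent exactly when the determinant of the matrix with rows w₁, w₂, w₃, w₄ vanishes.
Cofactor expansion gives det = -10*m - 52.
This vanishes exactly when m = -26/5.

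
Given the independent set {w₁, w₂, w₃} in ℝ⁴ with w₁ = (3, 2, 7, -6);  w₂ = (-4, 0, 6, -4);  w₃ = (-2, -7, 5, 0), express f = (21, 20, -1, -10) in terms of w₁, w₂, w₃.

f = 3w₁ - 2w₂ - 2w₃

Solve the system with w₁, w₂, w₃ as columns and f as the right-hand side.
The system has the unique solution (a₁, a₂, a₃) = (3, -2, -2).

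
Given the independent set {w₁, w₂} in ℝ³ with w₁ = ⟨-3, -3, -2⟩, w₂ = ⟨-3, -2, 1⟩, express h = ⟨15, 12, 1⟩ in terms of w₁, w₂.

h = -2w₁ - 3w₂

Set up the augmented matrix [w₁ | w₂ | h] and row-reduce.
Back-substitution yields (c₁, c₂) = (-2, -3).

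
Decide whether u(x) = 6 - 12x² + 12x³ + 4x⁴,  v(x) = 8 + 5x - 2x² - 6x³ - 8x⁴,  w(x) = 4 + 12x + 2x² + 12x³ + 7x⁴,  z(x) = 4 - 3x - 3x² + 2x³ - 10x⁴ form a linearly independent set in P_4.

Take coordinates with respect to the standard basis {1, x, …, x⁴}.
Place the vectors as rows of a 4×5 matrix and reduce to echelon form.
The reduction yields 4 nonzero rows, so the rank is 4.
Since rank = 4 (the number of vectors), the set is linearly independent.

linearly independent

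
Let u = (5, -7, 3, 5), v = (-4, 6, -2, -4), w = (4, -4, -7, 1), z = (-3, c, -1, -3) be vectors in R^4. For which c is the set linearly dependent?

Dependence holds iff the 4×4 matrix [u v w z] is singular.
Expanding, det = 30 - 6*c.
This vanishes exactly when c = 5.

c = 5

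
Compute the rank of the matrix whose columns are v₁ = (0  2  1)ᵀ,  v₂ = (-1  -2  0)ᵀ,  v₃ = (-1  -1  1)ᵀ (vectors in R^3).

Form the matrix with v₁, v₂, v₃ as columns and reduce.
There are 3 pivot columns, so rank = 3.

3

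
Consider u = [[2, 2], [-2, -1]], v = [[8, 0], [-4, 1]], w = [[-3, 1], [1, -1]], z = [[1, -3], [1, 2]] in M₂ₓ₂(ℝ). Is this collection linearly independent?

linearly dependent

Take coordinates with respect to the standard basis {E₁₁, E₁₂, E₂₁, E₂₂}.
Place the vectors as rows of a 4×4 matrix and reduce to echelon form.
The reduction yields 2 nonzero rows, so the rank is 2.
Since rank 2 < 4, the set is linearly dependent.
Indeed u - v - 2w = 0.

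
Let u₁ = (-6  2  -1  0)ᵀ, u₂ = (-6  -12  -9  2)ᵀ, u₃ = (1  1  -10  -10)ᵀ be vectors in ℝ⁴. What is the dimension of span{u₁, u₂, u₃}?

dim = 3

Put the 4×3 matrix [u₁|u₂|u₃] into echelon form.
The echelon form has 3 nonzero rows, so the rank is 3.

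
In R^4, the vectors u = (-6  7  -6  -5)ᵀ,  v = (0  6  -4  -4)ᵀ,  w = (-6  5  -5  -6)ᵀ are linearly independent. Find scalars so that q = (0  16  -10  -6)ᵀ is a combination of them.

Solve the system with u, v, w as columns and q as the right-hand side.
The system has the unique solution (c₁, c₂, c₃) = (2, 2, -2).

q = 2u + 2v - 2w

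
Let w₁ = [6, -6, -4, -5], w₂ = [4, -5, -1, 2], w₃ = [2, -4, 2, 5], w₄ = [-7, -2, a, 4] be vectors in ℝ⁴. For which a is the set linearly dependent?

a = 59/3

The set is linearly dependent precisely when det[w₁; w₂; w₃; w₄] = 0.
Expanding, det = 472 - 24*a.
This vanishes exactly when a = 59/3.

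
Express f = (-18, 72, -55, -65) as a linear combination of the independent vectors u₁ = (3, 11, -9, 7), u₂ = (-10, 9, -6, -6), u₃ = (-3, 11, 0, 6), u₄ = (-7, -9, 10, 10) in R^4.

Set up the augmented matrix [u₁ | u₂ | u₃ | u₄ | f] and row-reduce.
Row-reducing the augmented matrix gives the unique coefficients (a₁, …, a₄) = (-1, 4, 1, -4).

f = -u₁ + 4u₂ + u₃ - 4u₄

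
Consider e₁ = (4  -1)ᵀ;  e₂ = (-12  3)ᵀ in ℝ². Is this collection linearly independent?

linearly dependent

One vector is a scalar multiple of another, so the set is dependent.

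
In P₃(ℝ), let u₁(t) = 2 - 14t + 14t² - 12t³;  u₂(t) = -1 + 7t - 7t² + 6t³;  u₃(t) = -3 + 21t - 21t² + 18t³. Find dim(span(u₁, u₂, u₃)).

Use coordinates relative to {1, t, …, t³}.
Row-reduce the 3×4 matrix with these as rows.
Exactly 1 pivot survives; hence the rank is 1.

dim = 1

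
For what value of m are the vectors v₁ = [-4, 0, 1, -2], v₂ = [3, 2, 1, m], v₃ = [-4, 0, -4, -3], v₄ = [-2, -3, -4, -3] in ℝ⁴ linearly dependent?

m = 31/12

Dependence holds iff the 4×4 matrix [v₁ v₂ v₃ v₄] is singular.
The determinant works out to 60*m - 155.
This vanishes exactly when m = 31/12.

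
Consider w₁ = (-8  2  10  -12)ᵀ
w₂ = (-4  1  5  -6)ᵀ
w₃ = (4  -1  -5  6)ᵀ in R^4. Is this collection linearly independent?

One vector is a scalar multiple of another, so the set is dependent.

linearly dependent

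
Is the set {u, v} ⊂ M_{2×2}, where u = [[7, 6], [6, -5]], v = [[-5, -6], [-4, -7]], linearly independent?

linearly independent

Take coordinates with respect to the standard basis {E₁₁, E₁₂, E₂₁, E₂₂}.
Row-reduce the matrix whose columns are u, v.
The reduction yields 2 nonzero rows, so the rank is 2.
Since rank = 2 (the number of vectors), the set is linearly independent.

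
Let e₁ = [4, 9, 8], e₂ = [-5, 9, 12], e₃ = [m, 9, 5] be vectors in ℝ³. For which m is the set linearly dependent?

m = 43/4

The set is linearly dependent precisely when det[e₁; e₂; e₃] = 0.
Expanding, det = 36*m - 387.
Solving 36*m - 387 = 0 yields m = 43/4.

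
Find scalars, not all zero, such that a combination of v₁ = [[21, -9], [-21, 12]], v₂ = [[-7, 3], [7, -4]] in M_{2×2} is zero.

Take coordinates with respect to {E₁₁, E₁₂, E₂₁, E₂₂}.
Write the vectors as columns of a matrix and find a nonzero vector in its null space.
A generator of the null space is (1, 3).

v₁ + 3v₂ = 0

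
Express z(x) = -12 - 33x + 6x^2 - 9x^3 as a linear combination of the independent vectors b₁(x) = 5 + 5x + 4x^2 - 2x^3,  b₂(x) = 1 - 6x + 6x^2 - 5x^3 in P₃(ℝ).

z = -3b₁ + 3b₂

Work in coordinates with respect to the standard basis {1, x, …, x^3}.
Since b₁, b₂ are independent, the coefficients expressing z are uniquely determined by a linear system.
Back-substitution yields (a₁, a₂) = (-3, 3).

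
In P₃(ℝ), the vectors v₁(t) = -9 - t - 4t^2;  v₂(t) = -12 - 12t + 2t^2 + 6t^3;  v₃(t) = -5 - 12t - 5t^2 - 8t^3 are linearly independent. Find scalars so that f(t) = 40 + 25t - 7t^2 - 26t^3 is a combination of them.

Identify each element with its coordinate vector in ℝ⁴ via {1, t, …, t^3}.
Since v₁, v₂, v₃ are independent, the coefficients expressing f are uniquely determined by a linear system.
Row-reducing the augmented matrix gives the unique coefficients (α₁, α₂, α₃) = (-1, -3, 1).

f = -v₁ - 3v₂ + v₃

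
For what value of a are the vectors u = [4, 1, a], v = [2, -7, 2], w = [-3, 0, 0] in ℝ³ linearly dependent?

a = -2/7

Place the vectors as rows of a 3×3 matrix; dependence ⇔ determinant zero.
The determinant works out to -21*a - 6.
This vanishes exactly when a = -2/7.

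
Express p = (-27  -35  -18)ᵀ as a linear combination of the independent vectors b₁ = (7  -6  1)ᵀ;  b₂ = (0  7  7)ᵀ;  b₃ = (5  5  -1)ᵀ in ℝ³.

Set up the augmented matrix [b₁ | b₂ | b₃ | p] and row-reduce.
Row-reducing the augmented matrix gives the unique coefficients (α₁, α₂, α₃) = (-1, -3, -4).

p = -b₁ - 3b₂ - 4b₃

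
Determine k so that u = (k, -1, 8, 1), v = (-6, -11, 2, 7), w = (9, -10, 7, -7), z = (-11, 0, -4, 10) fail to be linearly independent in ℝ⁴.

k = 11

The vectors are dependent exactly when the determinant of the matrix with rows u, v, w, z vanishes.
Cofactor expansion gives det = 18*k - 198.
Setting this to zero gives k = 11.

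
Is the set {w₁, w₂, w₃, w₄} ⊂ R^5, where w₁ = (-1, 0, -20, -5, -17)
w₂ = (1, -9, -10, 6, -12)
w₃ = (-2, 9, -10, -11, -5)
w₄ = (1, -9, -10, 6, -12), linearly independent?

Two of the vectors are equal, giving an immediate dependence.

linearly dependent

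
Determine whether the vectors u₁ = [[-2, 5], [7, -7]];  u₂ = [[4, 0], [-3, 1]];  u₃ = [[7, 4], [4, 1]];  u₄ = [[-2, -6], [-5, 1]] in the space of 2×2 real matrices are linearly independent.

linearly independent

Take coordinates with respect to the standard basis {E₁₁, E₁₂, E₂₁, E₂₂}.
Place the vectors as rows of a 4×4 matrix and reduce to echelon form.
The reduction yields 4 nonzero rows, so the rank is 4.
Since rank = 4 (the number of vectors), the set is linearly independent.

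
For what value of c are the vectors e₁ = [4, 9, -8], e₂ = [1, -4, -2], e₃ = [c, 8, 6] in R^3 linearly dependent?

Dependence holds iff the 3×3 matrix [e₁ e₂ e₃] is singular.
Cofactor expansion gives det = -50*c - 150.
This vanishes exactly when c = -3.

c = -3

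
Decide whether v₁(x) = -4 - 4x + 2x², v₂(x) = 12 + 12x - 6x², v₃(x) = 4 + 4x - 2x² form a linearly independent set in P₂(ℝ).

Take coordinates with respect to the standard basis {1, x, x²}.
The matrix [v₁|v₂|v₃] has determinant 0.
A zero determinant means the columns are linearly dependent.
Indeed 3v₁ + v₂ = 0.

linearly dependent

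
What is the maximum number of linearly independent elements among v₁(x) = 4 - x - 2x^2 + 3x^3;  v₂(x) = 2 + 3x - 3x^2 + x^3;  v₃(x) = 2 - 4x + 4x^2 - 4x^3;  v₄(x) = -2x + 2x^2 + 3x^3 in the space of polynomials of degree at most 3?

4

Represent each element by its coordinate vector in ℝ⁴.
Form the matrix with v₁, v₂, v₃, v₄ as columns and reduce.
There are 4 pivot columns, so rank = 4.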